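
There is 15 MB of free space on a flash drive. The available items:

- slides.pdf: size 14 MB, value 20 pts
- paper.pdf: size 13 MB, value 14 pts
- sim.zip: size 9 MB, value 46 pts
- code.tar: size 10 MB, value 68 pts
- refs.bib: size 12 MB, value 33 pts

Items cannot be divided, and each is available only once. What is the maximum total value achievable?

68 pts

Check high-value combinations within 15 MB:
- code.tar: size 10, value 68
- sim.zip: size 9, value 46
- refs.bib: size 12, value 33
- slides.pdf: size 14, value 20
- paper.pdf: size 13, value 14
Best: 68 pts.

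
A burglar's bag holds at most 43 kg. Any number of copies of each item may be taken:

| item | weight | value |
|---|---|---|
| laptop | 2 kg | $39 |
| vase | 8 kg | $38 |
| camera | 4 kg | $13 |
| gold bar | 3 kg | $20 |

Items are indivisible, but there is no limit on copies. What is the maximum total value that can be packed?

$819

Best value-per-unit is laptop at 39/2, and filling with it alone uses weight 21×2=42. No mix of the others beats 21×39 = 819.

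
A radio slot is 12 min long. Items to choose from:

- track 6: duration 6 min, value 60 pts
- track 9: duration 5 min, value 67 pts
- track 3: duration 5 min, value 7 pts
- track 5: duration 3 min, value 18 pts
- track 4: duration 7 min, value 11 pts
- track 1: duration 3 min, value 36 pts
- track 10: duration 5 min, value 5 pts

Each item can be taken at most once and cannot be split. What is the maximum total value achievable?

127 pts

Check high-value combinations within 12 min:
- track 6+track 9: duration 6+5=11, value 60+67=127
- track 9+track 5+track 1: duration 5+3+3=11, value 67+18+36=121
- track 6+track 5+track 1: duration 6+3+3=12, value 60+18+36=114
- track 9+track 1: duration 5+3=8, value 67+36=103
Best: 127 pts.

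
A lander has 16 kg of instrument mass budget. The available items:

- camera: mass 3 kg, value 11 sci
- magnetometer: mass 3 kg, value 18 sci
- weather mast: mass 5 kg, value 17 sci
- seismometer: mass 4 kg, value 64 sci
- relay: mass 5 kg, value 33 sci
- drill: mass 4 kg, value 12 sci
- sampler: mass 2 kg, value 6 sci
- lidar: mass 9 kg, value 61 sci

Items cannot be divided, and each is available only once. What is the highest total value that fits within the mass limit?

143 sci

Check high-value combinations within 16 kg:
- magnetometer+seismometer+lidar: mass 3+4+9=16, value 18+64+61=143
- camera+seismometer+lidar: mass 3+4+9=16, value 11+64+61=136
- seismometer+sampler+lidar: mass 4+2+9=15, value 64+6+61=131
Best: 143 sci.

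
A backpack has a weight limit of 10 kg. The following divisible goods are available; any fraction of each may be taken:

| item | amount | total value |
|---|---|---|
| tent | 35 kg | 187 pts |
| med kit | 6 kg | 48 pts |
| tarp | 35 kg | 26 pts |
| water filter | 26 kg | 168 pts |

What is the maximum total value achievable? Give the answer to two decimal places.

Take in order of value per unit:
- med kit (48/6 per unit): all 6 → value 48, running total 48.00
- water filter (168/26 per unit): 4 of 26 → value 4×168/26 = 25.8462, running total 73.85
Total 73.85.

73.85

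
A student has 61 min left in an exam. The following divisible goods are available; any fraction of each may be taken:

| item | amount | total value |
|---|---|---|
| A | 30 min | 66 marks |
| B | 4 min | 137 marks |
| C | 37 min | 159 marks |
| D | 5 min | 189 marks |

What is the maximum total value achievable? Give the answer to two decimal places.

518.00

Take in order of value per unit:
- D (189/5 per unit): all 5 → value 189, running total 189.00
- B (137/4 per unit): all 4 → value 137, running total 326.00
- C (159/37 per unit): all 37 → value 159, running total 485.00
- A (66/30 per unit): 15 of 30 → value 15×66/30 = 33.0000, running total 518.00
Total 518.00.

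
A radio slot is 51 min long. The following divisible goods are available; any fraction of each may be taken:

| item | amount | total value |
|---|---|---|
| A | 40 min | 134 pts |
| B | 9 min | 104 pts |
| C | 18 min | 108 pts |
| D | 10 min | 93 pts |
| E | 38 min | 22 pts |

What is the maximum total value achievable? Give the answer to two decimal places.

351.90

Take in order of value per unit:
- B (104/9 per unit): all 9 → value 104, running total 104.00
- D (93/10 per unit): all 10 → value 93, running total 197.00
- C (108/18 per unit): all 18 → value 108, running total 305.00
- A (134/40 per unit): 14 of 40 → value 14×134/40 = 46.9000, running total 351.90
Total 351.90.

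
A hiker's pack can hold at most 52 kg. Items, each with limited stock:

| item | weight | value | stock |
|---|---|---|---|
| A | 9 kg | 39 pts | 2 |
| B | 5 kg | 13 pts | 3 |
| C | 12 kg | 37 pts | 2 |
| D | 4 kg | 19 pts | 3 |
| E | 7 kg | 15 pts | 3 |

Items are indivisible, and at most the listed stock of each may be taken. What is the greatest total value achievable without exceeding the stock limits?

Best selections within weight 52 and stock limits:
- 2×A + 2×B + 1×C + 3×D: weight 52, value 198
- 2×A + 2×C + 2×D: weight 50, value 190
- 2×A + 3×B + 3×D + 1×E: weight 52, value 189
- 2×A + 1×C + 3×D + 1×E: weight 49, value 187
Best: 198 pts.

198 pts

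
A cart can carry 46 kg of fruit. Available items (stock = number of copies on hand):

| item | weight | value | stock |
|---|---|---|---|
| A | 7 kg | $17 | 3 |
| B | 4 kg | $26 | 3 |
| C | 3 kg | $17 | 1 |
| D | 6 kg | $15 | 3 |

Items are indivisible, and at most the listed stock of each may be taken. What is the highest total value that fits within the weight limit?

$161

Best selections within weight 46 and stock limits:
- 3×A + 3×B + 1×C + 1×D: weight 42, value 161
- 2×A + 3×B + 1×C + 2×D: weight 41, value 159
- 3×A + 3×B + 2×D: weight 45, value 159
Best: $161.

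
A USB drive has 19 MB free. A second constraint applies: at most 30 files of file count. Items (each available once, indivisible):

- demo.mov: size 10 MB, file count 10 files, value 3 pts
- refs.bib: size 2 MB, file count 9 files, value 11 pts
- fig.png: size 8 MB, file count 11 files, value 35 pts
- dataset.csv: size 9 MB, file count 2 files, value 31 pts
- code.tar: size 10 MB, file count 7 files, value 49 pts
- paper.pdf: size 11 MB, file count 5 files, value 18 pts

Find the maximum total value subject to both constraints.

84 pts

Feasible sets respecting both limits:
- fig.png+code.tar: size 18, file count 18, value 84
- dataset.csv+code.tar: size 19, file count 9, value 80
- refs.bib+fig.png+dataset.csv: size 19, file count 22, value 77
- fig.png+dataset.csv: size 17, file count 13, value 66
Best: 84 pts.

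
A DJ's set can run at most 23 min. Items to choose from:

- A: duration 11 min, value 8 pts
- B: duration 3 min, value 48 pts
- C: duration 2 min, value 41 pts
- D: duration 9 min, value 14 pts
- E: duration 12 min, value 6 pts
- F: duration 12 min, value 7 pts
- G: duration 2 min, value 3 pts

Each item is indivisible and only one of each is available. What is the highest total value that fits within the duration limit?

106 pts

Check high-value combinations within 23 min:
- B+C+D+G: duration 3+2+9+2=16, value 48+41+14+3=106
- B+C+D: duration 3+2+9=14, value 48+41+14=103
- A+B+C+G: duration 11+3+2+2=18, value 8+48+41+3=100
Best: 106 pts.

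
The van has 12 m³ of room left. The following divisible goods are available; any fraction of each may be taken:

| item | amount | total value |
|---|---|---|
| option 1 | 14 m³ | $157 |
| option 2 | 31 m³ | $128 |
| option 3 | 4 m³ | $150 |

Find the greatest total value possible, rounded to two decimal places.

Take in order of value per unit:
- option 3 (150/4 per unit): all 4 → value 150, running total 150.00
- option 1 (157/14 per unit): 8 of 14 → value 8×157/14 = 89.7143, running total 239.71
Total 239.71.

239.71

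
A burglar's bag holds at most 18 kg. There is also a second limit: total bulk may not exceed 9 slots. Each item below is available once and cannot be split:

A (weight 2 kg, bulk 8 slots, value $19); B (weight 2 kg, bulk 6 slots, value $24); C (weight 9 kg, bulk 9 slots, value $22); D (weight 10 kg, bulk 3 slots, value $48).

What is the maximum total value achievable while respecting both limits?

$72

Feasible sets respecting both limits:
- B+D: weight 12, bulk 9, value 72
- D: weight 10, bulk 3, value 48
- B: weight 2, bulk 6, value 24
Best: $72.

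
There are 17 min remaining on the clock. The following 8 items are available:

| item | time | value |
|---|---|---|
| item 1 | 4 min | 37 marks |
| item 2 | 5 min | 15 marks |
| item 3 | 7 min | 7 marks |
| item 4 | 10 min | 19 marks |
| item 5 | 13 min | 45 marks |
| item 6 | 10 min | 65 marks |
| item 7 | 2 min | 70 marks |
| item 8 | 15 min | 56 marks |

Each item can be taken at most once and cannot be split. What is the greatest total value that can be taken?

This is a 0/1 knapsack; check combinations near the capacity.
- item 1+item 6+item 7: time 4+10+2=16, value 37+65+70=172
- item 2+item 6+item 7: time 5+10+2=17, value 15+65+70=150
- item 6+item 7: time 10+2=12, value 65+70=135
Best: 172 marks.

172 marks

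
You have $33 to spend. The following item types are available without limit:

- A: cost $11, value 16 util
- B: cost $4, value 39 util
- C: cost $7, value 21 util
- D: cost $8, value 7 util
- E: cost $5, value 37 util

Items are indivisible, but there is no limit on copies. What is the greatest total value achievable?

Best value-per-unit is B at 39/4, and filling with it alone uses cost 8×4=32. No mix of the others beats 8×39 = 312.

312 util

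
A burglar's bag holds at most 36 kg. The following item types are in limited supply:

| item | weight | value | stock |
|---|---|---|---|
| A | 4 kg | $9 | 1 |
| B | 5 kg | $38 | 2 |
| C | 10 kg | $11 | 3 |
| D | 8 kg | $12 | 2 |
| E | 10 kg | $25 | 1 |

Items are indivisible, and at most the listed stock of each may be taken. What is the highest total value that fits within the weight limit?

$125

Best selections within weight 36 and stock limits:
- 2×B + 2×D + 1×E: weight 36, value 125
- 1×A + 2×B + 1×D + 1×E: weight 32, value 122
- 1×A + 2×B + 1×C + 1×E: weight 34, value 121
- 2×B + 1×D + 1×E: weight 28, value 113
Best: $125.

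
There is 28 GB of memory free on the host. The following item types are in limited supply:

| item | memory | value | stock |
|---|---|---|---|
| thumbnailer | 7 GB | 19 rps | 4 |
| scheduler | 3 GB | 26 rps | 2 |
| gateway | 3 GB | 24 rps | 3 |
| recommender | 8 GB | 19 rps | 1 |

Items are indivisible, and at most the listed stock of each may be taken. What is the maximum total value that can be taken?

143 rps

Top feasible selections:
- 1×thumbnailer + 2×scheduler + 3×gateway: memory 22, value 143
- 2×scheduler + 3×gateway + 1×recommender: memory 23, value 143
- 2×thumbnailer + 2×scheduler + 2×gateway: memory 26, value 138
Best: 143 rps.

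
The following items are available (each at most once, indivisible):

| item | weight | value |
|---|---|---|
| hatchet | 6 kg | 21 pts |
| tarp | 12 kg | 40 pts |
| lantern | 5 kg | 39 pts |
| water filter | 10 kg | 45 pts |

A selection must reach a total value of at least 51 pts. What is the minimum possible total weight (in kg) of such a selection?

Subsets with value ≥ 51, sorted by total weight:
- hatchet+lantern: weight 11, value 60
- lantern+water filter: weight 15, value 84
- hatchet+water filter: weight 16, value 66
Minimum weight: 11 kg.

11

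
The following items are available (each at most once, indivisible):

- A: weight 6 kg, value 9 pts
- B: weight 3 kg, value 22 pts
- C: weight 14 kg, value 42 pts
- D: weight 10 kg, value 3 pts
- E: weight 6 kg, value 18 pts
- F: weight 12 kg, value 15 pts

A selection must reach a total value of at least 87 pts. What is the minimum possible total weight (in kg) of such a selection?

Subsets with value ≥ 87, sorted by total weight:
- A+B+C+E: weight 29, value 91
- B+C+E+F: weight 35, value 97
- A+B+C+F: weight 35, value 88
- A+B+C+D+E: weight 39, value 94
Minimum weight: 29 kg.

29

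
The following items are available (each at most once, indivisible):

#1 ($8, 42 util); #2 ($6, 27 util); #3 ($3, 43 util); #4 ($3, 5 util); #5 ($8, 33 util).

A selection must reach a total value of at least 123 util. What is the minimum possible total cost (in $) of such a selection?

22

Subsets with value ≥ 123, sorted by total cost:
- #1+#3+#4+#5: cost 22, value 123
- #1+#2+#3+#5: cost 25, value 145
Minimum cost: 22 $.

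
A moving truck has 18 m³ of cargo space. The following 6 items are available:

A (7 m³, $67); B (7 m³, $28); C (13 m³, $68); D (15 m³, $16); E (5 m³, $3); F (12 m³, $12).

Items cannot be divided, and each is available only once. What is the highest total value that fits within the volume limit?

Check high-value combinations within 18 m³:
- A+B: volume 7+7=14, value 67+28=95
- C+E: volume 13+5=18, value 68+3=71
- A+E: volume 7+5=12, value 67+3=70
- C: volume 13, value 68
Best: $95.

$95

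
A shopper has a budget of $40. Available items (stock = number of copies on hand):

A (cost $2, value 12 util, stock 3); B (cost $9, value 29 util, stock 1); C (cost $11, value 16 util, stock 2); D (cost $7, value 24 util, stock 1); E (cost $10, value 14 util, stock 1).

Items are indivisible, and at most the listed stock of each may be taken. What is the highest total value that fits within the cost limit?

Best selections within cost 40 and stock limits:
- 3×A + 1×B + 1×C + 1×D: cost 33, value 105
- 3×A + 1×B + 1×D + 1×E: cost 32, value 103
- 3×A + 1×B + 2×C: cost 37, value 97
Best: 105 util.

105 util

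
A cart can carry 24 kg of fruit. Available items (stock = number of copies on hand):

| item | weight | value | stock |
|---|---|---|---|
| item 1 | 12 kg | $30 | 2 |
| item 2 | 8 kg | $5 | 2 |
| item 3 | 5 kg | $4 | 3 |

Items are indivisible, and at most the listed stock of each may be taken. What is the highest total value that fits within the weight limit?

$60

Best selections within weight 24 and stock limits:
- 2×item 1: weight 24, value 60
- 1×item 1 + 2×item 3: weight 22, value 38
Best: $60.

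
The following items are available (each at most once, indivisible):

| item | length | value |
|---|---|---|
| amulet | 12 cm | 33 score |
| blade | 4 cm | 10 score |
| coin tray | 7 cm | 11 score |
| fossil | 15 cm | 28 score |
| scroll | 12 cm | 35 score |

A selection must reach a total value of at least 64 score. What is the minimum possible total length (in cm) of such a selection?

24

Subsets with value ≥ 64, sorted by total length:
- amulet+scroll: length 24, value 68
- amulet+blade+scroll: length 28, value 78
Minimum length: 24 cm.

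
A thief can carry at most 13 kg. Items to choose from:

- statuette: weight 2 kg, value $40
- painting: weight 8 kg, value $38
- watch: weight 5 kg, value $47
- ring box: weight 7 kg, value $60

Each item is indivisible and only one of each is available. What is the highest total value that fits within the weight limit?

Check high-value combinations within 13 kg:
- watch+ring box: weight 5+7=12, value 47+60=107
- statuette+ring box: weight 2+7=9, value 40+60=100
- statuette+watch: weight 2+5=7, value 40+47=87
- painting+watch: weight 8+5=13, value 38+47=85
- statuette+painting: weight 2+8=10, value 40+38=78
Best: $107.

$107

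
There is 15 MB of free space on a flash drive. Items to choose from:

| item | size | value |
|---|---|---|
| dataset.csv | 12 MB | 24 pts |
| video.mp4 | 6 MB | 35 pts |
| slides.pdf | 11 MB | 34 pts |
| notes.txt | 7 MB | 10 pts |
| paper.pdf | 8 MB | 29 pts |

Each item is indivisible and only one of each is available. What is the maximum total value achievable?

64 pts

Check high-value combinations within 15 MB:
- video.mp4+paper.pdf: size 6+8=14, value 35+29=64
- video.mp4+notes.txt: size 6+7=13, value 35+10=45
- notes.txt+paper.pdf: size 7+8=15, value 10+29=39
Best: 64 pts.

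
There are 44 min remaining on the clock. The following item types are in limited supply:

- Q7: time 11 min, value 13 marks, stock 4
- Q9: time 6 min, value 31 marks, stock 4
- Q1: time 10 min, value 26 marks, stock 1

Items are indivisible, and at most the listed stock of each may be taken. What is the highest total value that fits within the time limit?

Top feasible selections:
- 4×Q9 + 1×Q1: time 34, value 150
- 1×Q7 + 4×Q9: time 35, value 137
- 1×Q7 + 3×Q9 + 1×Q1: time 39, value 132
Best: 150 marks.

150 marks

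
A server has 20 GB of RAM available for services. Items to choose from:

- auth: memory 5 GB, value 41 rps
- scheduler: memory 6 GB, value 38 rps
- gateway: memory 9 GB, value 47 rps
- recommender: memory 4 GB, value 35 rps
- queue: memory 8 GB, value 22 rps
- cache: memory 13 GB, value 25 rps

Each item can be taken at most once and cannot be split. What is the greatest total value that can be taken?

126 rps

Check high-value combinations within 20 GB:
- auth+scheduler+gateway: memory 5+6+9=20, value 41+38+47=126
- auth+gateway+recommender: memory 5+9+4=18, value 41+47+35=123
- scheduler+gateway+recommender: memory 6+9+4=19, value 38+47+35=120
- auth+scheduler+recommender: memory 5+6+4=15, value 41+38+35=114
- auth+scheduler+queue: memory 5+6+8=19, value 41+38+22=101
Best: 126 rps.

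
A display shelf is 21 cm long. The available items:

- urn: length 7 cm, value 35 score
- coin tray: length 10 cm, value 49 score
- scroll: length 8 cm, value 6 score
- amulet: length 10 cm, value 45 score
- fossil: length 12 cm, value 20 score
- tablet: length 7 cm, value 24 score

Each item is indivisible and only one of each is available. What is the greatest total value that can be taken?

This is a 0/1 knapsack; check combinations near the capacity.
- coin tray+amulet: length 10+10=20, value 49+45=94
- urn+coin tray: length 7+10=17, value 35+49=84
- urn+amulet: length 7+10=17, value 35+45=80
Best: 94 score.

94 score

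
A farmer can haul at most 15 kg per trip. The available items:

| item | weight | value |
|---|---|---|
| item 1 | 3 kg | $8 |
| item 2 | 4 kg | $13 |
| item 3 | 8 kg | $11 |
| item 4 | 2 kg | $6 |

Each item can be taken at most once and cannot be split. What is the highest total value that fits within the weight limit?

$32

Check high-value combinations within 15 kg:
- item 1+item 2+item 3: weight 3+4+8=15, value 8+13+11=32
- item 2+item 3+item 4: weight 4+8+2=14, value 13+11+6=30
- item 1+item 2+item 4: weight 3+4+2=9, value 8+13+6=27
- item 1+item 3+item 4: weight 3+8+2=13, value 8+11+6=25
Best: $32.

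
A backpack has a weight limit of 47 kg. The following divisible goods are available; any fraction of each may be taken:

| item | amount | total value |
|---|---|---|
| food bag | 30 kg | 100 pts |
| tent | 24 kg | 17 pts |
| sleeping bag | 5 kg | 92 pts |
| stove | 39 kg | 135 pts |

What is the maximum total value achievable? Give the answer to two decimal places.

237.00

Take in order of value per unit:
- sleeping bag (92/5 per unit): all 5 → value 92, running total 92.00
- stove (135/39 per unit): all 39 → value 135, running total 227.00
- food bag (100/30 per unit): 3 of 30 → value 3×100/30 = 10.0000, running total 237.00
Total 237.00.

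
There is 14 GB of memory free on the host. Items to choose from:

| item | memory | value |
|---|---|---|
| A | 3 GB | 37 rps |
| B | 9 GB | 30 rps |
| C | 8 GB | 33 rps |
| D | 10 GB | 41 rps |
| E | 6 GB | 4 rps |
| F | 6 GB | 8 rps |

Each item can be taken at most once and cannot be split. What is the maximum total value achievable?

Check high-value combinations within 14 GB:
- A+D: memory 3+10=13, value 37+41=78
- A+C: memory 3+8=11, value 37+33=70
- A+B: memory 3+9=12, value 37+30=67
- A+F: memory 3+6=9, value 37+8=45
Best: 78 rps.

78 rps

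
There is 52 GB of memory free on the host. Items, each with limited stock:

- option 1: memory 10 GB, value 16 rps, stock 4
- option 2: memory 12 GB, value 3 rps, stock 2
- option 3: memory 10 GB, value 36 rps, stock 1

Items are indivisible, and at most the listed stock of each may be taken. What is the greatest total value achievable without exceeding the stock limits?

100 rps

Top feasible selections:
- 4×option 1 + 1×option 3: memory 50, value 100
- 3×option 1 + 1×option 2 + 1×option 3: memory 52, value 87
- 3×option 1 + 1×option 3: memory 40, value 84
- 2×option 1 + 1×option 2 + 1×option 3: memory 42, value 71
Best: 100 rps.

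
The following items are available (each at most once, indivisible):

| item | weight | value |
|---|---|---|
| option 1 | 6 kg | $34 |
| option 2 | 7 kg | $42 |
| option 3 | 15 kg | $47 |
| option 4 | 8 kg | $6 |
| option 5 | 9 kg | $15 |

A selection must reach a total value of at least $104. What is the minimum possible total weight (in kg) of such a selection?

28

Subsets with value ≥ 104, sorted by total weight:
- option 1+option 2+option 3: weight 28, value 123
- option 2+option 3+option 5: weight 31, value 104
Minimum weight: 28 kg.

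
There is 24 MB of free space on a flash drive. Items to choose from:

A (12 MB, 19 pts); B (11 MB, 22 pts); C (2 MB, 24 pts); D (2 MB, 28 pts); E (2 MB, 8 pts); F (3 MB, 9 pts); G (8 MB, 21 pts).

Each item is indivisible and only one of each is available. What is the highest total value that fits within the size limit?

95 pts

Check high-value combinations within 24 MB:
- B+C+D+G: size 11+2+2+8=23, value 22+24+28+21=95
- A+C+D+G: size 12+2+2+8=24, value 19+24+28+21=92
- B+C+D+E+F: size 11+2+2+2+3=20, value 22+24+28+8+9=91
- C+D+E+F+G: size 2+2+2+3+8=17, value 24+28+8+9+21=90
- A+C+D+E+F: size 12+2+2+2+3=21, value 19+24+28+8+9=88
Best: 95 pts.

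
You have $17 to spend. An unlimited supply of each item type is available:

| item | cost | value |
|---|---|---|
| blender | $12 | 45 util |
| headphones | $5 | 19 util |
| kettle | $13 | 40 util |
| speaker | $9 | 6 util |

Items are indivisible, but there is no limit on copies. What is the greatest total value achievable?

Best value-per-unit is headphones at 19/5; filling with it alone gives 3×19 = 57.
Optimal mix: 1×blender + 1×headphones → cost 17, value 64.

64 util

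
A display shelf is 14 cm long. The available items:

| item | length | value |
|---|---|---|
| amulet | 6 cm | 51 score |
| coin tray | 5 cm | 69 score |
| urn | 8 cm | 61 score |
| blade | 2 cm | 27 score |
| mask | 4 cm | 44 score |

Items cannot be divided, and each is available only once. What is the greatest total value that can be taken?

147 score

Check high-value combinations within 14 cm:
- amulet+coin tray+blade: length 6+5+2=13, value 51+69+27=147
- coin tray+blade+mask: length 5+2+4=11, value 69+27+44=140
- urn+blade+mask: length 8+2+4=14, value 61+27+44=132
- coin tray+urn: length 5+8=13, value 69+61=130
Best: 147 score.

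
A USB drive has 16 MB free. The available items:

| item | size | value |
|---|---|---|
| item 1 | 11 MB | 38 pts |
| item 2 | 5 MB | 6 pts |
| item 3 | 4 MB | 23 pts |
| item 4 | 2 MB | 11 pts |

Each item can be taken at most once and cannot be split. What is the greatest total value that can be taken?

Check high-value combinations within 16 MB:
- item 1+item 3: size 11+4=15, value 38+23=61
- item 1+item 4: size 11+2=13, value 38+11=49
- item 1+item 2: size 11+5=16, value 38+6=44
- item 2+item 3+item 4: size 5+4+2=11, value 6+23+11=40
- item 1: size 11, value 38
Best: 61 pts.

61 pts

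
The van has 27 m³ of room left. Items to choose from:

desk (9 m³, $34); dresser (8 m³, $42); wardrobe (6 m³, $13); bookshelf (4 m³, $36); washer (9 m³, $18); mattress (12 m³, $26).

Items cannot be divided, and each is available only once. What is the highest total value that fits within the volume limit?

This is a 0/1 knapsack; check combinations near the capacity.
- desk+dresser+wardrobe+bookshelf: volume 9+8+6+4=27, value 34+42+13+36=125
- desk+dresser+bookshelf: volume 9+8+4=21, value 34+42+36=112
- dresser+wardrobe+bookshelf+washer: volume 8+6+4+9=27, value 42+13+36+18=109
Best: $125.

$125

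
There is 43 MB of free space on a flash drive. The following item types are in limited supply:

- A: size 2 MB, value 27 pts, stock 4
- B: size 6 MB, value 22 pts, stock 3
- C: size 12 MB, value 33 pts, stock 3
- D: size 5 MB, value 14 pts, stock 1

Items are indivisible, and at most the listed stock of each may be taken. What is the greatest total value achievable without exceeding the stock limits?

Best selections within size 43 and stock limits:
- 4×A + 3×B + 1×C + 1×D: size 43, value 221
- 4×A + 1×B + 2×C + 1×D: size 43, value 210
Best: 221 pts.

221 pts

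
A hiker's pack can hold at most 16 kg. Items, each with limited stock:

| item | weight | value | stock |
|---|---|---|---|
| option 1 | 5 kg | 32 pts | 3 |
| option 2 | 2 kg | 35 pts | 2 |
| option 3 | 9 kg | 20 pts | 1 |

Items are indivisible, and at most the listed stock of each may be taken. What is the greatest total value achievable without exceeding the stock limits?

134 pts

Top feasible selections:
- 2×option 1 + 2×option 2: weight 14, value 134
- 1×option 1 + 2×option 2: weight 9, value 102
Best: 134 pts.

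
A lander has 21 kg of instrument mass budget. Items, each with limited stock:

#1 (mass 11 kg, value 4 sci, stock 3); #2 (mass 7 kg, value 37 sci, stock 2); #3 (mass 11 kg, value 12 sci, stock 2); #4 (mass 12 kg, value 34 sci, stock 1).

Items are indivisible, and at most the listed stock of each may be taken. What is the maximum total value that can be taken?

Top feasible selections:
- 2×#2: mass 14, value 74
- 1×#2 + 1×#4: mass 19, value 71
- 1×#2 + 1×#3: mass 18, value 49
Best: 74 sci.

74 sci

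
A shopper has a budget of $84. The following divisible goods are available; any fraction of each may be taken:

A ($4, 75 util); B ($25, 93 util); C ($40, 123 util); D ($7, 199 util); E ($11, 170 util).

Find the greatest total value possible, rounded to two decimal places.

650.78

Take in order of value per unit:
- D (199/7 per unit): all 7 → value 199, running total 199.00
- A (75/4 per unit): all 4 → value 75, running total 274.00
- E (170/11 per unit): all 11 → value 170, running total 444.00
- B (93/25 per unit): all 25 → value 93, running total 537.00
- C (123/40 per unit): 37 of 40 → value 37×123/40 = 113.7750, running total 650.78
Total 650.78.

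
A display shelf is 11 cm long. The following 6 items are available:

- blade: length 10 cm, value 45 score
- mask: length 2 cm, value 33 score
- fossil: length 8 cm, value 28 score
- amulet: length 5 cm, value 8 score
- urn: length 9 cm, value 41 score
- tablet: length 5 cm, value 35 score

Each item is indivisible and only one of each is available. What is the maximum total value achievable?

This is a 0/1 knapsack; check combinations near the capacity.
- mask+urn: length 2+9=11, value 33+41=74
- mask+tablet: length 2+5=7, value 33+35=68
- mask+fossil: length 2+8=10, value 33+28=61
- blade: length 10, value 45
Best: 74 score.

74 score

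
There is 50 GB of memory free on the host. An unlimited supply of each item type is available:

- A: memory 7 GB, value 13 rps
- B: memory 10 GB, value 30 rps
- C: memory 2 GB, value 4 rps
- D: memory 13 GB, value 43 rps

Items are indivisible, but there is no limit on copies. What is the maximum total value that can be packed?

Best value-per-unit is D at 43/13; filling with it alone gives 3×43 = 129.
Optimal mix: 1×B + 3×D → memory 49, value 159.

159 rps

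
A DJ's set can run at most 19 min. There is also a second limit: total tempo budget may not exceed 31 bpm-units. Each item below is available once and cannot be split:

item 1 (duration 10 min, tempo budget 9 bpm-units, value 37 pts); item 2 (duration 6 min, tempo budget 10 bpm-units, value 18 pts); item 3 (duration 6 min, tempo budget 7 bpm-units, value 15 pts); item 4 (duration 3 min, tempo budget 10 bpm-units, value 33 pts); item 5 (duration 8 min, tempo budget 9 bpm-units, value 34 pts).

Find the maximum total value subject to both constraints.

Feasible sets respecting both limits:
- item 1+item 2+item 4: duration 19, tempo budget 29, value 88
- item 1+item 3+item 4: duration 19, tempo budget 26, value 85
- item 2+item 4+item 5: duration 17, tempo budget 29, value 85
Best: 88 pts.

88 pts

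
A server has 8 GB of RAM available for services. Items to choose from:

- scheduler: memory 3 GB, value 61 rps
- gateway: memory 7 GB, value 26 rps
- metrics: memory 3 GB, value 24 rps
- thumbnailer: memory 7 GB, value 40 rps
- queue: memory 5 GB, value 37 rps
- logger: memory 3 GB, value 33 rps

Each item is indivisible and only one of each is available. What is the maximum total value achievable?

Check high-value combinations within 8 GB:
- scheduler+queue: memory 3+5=8, value 61+37=98
- scheduler+logger: memory 3+3=6, value 61+33=94
- scheduler+metrics: memory 3+3=6, value 61+24=85
Best: 98 rps.

98 rps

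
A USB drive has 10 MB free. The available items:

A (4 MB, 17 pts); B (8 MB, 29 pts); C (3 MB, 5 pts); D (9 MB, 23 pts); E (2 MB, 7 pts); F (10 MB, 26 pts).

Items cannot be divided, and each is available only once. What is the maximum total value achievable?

36 pts

Check high-value combinations within 10 MB:
- B+E: size 8+2=10, value 29+7=36
- B: size 8, value 29
- A+C+E: size 4+3+2=9, value 17+5+7=29
- F: size 10, value 26
- A+E: size 4+2=6, value 17+7=24
Best: 36 pts.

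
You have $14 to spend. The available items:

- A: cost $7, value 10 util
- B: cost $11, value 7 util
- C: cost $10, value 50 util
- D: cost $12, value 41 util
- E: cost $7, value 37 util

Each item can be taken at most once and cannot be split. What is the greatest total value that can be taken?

Check high-value combinations within $14:
- C: cost 10, value 50
- A+E: cost 7+7=14, value 10+37=47
- D: cost 12, value 41
Best: 50 util.

50 util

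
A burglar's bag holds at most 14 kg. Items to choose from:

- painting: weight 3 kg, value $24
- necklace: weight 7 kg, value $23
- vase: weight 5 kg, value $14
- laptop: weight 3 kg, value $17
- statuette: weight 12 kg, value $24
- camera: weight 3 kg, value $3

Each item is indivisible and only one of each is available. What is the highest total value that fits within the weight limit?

This is a 0/1 knapsack; check combinations near the capacity.
- painting+necklace+laptop: weight 3+7+3=13, value 24+23+17=64
- painting+vase+laptop+camera: weight 3+5+3+3=14, value 24+14+17+3=58
- painting+vase+laptop: weight 3+5+3=11, value 24+14+17=55
- painting+necklace+camera: weight 3+7+3=13, value 24+23+3=50
- painting+necklace: weight 3+7=10, value 24+23=47
Best: $64.

$64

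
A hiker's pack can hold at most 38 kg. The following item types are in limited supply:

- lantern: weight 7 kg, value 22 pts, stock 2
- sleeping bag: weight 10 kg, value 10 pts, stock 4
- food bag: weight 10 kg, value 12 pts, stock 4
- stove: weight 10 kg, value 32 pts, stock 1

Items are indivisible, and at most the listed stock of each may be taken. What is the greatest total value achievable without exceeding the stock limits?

Top feasible selections:
- 2×lantern + 1×food bag + 1×stove: weight 34, value 88
- 2×lantern + 1×sleeping bag + 1×stove: weight 34, value 86
Best: 88 pts.

88 pts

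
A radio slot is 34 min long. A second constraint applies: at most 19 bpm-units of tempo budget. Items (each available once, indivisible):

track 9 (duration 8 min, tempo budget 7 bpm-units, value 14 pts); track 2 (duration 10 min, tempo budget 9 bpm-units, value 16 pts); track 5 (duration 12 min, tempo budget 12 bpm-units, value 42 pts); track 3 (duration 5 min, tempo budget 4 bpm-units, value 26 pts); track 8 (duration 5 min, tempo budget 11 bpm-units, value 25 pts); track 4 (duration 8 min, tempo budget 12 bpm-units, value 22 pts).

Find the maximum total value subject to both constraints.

68 pts

Feasible sets respecting both limits:
- track 5+track 3: duration 17, tempo budget 16, value 68
- track 9+track 5: duration 20, tempo budget 19, value 56
- track 3+track 8: duration 10, tempo budget 15, value 51
Best: 68 pts.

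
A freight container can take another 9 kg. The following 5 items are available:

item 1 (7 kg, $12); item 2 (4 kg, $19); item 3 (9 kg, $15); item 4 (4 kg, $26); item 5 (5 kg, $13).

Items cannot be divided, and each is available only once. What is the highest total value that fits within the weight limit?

This is a 0/1 knapsack; check combinations near the capacity.
- item 2+item 4: weight 4+4=8, value 19+26=45
- item 4+item 5: weight 4+5=9, value 26+13=39
- item 2+item 5: weight 4+5=9, value 19+13=32
Best: $45.

$45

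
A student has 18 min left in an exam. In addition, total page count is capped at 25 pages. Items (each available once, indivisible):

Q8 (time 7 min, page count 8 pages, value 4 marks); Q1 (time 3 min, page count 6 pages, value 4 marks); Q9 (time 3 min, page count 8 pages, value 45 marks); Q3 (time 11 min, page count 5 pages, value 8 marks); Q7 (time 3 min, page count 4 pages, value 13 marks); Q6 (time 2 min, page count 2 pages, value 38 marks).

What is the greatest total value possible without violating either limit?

100 marks

Feasible sets respecting both limits:
- Q8+Q9+Q7+Q6: time 15, page count 22, value 100
- Q1+Q9+Q7+Q6: time 11, page count 20, value 100
- Q9+Q7+Q6: time 8, page count 14, value 96
- Q8+Q1+Q9+Q6: time 15, page count 24, value 91
Best: 100 marks.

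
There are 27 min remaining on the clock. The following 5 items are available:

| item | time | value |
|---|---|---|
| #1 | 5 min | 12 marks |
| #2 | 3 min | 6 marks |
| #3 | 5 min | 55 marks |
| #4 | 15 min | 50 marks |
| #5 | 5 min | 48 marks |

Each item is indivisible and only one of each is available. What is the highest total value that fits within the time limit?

153 marks

Check high-value combinations within 27 min:
- #3+#4+#5: time 5+15+5=25, value 55+50+48=153
- #1+#2+#3+#5: time 5+3+5+5=18, value 12+6+55+48=121
- #1+#3+#4: time 5+5+15=25, value 12+55+50=117
- #1+#3+#5: time 5+5+5=15, value 12+55+48=115
Best: 153 marks.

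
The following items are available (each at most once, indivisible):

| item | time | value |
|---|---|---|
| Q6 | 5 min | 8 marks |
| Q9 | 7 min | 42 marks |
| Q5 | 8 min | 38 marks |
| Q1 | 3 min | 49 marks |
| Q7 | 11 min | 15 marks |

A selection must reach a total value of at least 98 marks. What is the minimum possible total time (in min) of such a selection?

Subsets with value ≥ 98, sorted by total time:
- Q6+Q9+Q1: time 15, value 99
- Q9+Q5+Q1: time 18, value 129
- Q9+Q1+Q7: time 21, value 106
Minimum time: 15 min.

15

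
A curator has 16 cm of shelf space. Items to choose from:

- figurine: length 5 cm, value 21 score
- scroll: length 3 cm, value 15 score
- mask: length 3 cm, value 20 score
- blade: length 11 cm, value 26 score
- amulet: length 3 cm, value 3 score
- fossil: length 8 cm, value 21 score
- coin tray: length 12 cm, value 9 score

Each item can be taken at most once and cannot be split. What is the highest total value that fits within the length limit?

62 score

This is a 0/1 knapsack; check combinations near the capacity.
- figurine+mask+fossil: length 5+3+8=16, value 21+20+21=62
- figurine+scroll+mask+amulet: length 5+3+3+3=14, value 21+15+20+3=59
- figurine+scroll+fossil: length 5+3+8=16, value 21+15+21=57
- figurine+scroll+mask: length 5+3+3=11, value 21+15+20=56
Best: 62 score.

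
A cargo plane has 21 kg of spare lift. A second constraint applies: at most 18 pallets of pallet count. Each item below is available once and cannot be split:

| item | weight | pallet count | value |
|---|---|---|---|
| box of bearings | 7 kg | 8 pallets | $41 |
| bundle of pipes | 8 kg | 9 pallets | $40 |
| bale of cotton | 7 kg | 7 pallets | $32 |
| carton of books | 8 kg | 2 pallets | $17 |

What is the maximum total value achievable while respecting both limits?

$81

Feasible sets respecting both limits:
- box of bearings+bundle of pipes: weight 15, pallet count 17, value 81
- box of bearings+bale of cotton: weight 14, pallet count 15, value 73
- bundle of pipes+bale of cotton: weight 15, pallet count 16, value 72
- box of bearings+carton of books: weight 15, pallet count 10, value 58
Best: $81.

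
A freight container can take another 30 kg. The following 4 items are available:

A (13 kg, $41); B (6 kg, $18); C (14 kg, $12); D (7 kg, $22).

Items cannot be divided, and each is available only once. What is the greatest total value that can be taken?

$81

Check high-value combinations within 30 kg:
- A+B+D: weight 13+6+7=26, value 41+18+22=81
- A+D: weight 13+7=20, value 41+22=63
- A+B: weight 13+6=19, value 41+18=59
- A+C: weight 13+14=27, value 41+12=53
- B+C+D: weight 6+14+7=27, value 18+12+22=52
Best: $81.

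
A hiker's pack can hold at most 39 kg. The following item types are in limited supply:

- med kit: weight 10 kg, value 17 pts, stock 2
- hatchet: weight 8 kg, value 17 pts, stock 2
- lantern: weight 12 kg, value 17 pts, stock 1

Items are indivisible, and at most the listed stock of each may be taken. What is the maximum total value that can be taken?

Top feasible selections:
- 2×med kit + 2×hatchet: weight 36, value 68
- 1×med kit + 2×hatchet + 1×lantern: weight 38, value 68
Best: 68 pts.

68 pts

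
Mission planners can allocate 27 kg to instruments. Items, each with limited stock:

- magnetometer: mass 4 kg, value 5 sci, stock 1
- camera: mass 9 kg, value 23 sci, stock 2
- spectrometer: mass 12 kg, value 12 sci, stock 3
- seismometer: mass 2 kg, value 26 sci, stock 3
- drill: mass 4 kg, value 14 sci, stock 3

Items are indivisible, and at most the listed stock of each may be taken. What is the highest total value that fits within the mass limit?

Best selections within mass 27 and stock limits:
- 1×camera + 3×seismometer + 3×drill: mass 27, value 143
- 1×magnetometer + 1×camera + 3×seismometer + 2×drill: mass 27, value 134
Best: 143 sci.

143 sci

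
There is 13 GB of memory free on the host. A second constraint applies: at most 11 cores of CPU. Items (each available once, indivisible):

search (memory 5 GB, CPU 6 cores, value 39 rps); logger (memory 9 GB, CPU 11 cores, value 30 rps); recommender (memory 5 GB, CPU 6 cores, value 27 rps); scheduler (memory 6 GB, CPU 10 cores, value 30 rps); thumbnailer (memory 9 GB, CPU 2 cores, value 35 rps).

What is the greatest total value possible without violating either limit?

Feasible sets respecting both limits:
- search: memory 5, CPU 6, value 39
- thumbnailer: memory 9, CPU 2, value 35
- logger: memory 9, CPU 11, value 30
Best: 39 rps.

39 rps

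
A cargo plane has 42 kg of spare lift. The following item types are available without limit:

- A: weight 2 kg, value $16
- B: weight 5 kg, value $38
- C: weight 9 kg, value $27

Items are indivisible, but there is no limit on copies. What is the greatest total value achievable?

$336

Best value-per-unit is A at 16/2, and filling with it alone uses weight 21×2=42. No mix of the others beats 21×16 = 336.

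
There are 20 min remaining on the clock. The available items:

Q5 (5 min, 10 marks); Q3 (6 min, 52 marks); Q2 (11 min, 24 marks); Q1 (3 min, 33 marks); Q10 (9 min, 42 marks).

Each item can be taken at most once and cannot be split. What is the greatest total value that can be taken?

127 marks

Check high-value combinations within 20 min:
- Q3+Q1+Q10: time 6+3+9=18, value 52+33+42=127
- Q3+Q2+Q1: time 6+11+3=20, value 52+24+33=109
- Q5+Q3+Q10: time 5+6+9=20, value 10+52+42=104
- Q5+Q3+Q1: time 5+6+3=14, value 10+52+33=95
- Q3+Q10: time 6+9=15, value 52+42=94
Best: 127 marks.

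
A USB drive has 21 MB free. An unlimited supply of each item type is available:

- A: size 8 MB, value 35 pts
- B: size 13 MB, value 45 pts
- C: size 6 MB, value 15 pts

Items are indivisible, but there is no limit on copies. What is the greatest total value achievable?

80 pts

Best value-per-unit is A at 35/8; filling with it alone gives 2×35 = 70.
Optimal mix: 1×A + 1×B → size 21, value 80.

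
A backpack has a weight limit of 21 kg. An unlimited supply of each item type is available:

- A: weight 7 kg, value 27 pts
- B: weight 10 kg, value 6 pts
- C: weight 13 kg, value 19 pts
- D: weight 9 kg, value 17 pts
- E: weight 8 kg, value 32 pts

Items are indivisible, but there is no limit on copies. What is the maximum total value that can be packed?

81 pts

Best value-per-unit is E at 32/8; filling with it alone gives 2×32 = 64.
Optimal mix: 3×A → weight 21, value 81.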